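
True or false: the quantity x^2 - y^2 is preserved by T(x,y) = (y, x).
False

Substitute T(x,y) = (y, x) into the expression and compare with the original.

Original: x^2 - y^2
After applying T: (y)^2 - (x)^2 = -x^2 + y^2

This differs from the original x^2 - y^2 (difference: -2x^2 + 2y^2), so the expression is NOT invariant.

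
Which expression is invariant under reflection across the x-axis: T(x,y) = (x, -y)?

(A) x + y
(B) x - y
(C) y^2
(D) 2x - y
C

The map is reflection across the x-axis: T(x,y) = (x, -y).
Substitute the transformed coordinates into each option and compare with the original:
(A) x + y  ->  (x) + (-y) = x - y   [differs from x + y: not invariant]
(B) x - y  ->  (x) - (-y) = x + y   [differs from x - y: not invariant]
(C) y^2  ->  (-y)^2 = y^2   [equals y^2: invariant]
(D) 2x - y  ->  2(x) - (-y) = 2x + y   [differs from 2x - y: not invariant]

Only option (C), y^2, is unchanged by the transformation.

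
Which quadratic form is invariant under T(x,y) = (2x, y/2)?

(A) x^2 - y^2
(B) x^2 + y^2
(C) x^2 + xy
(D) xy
D

T multiplies x by 2 and divides y by 2.
Substitute the transformed coordinates into each option and compare with the original:
(A) x^2 - y^2  ->  (2x)^2 - (y/2)^2 = 4x^2 - y^2/4   [differs from x^2 - y^2: not invariant]
(B) x^2 + y^2  ->  (2x)^2 + (y/2)^2 = 4x^2 + y^2/4   [differs from x^2 + y^2: not invariant]
(C) x^2 + xy  ->  (2x)^2 + (2x)(y/2) = 4x^2 + xy   [differs from x^2 + xy: not invariant]
(D) xy  ->  (2x)(y/2) = xy   [equals xy: invariant]

Only option (D), xy, is unchanged by the transformation.
The factors 2 and 1/2 cancel only in the pure product xy.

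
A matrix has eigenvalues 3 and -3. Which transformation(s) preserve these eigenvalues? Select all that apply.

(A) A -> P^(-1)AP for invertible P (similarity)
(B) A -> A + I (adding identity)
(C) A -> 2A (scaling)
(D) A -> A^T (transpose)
A and D

Eigenvalues are preserved by:
1. Similarity transformations: A -> P^(-1)AP (same characteristic polynomial)
2. Transpose: A^T has the same eigenvalues as A

Eigenvalues are NOT preserved by:
- Adding identity: eigenvalues become 3+1, -3+1
- Scaling: eigenvalues become 6, -6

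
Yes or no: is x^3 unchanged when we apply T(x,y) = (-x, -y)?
No

Substitute T(x,y) = (-x, -y) into the expression and compare with the original.

Original: x^3
After applying T: (-x)^3 = -x^3

This differs from the original x^3 (difference: -2x^3), so the expression is NOT invariant.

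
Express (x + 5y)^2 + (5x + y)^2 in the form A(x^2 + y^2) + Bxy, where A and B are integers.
26(x^2 + y^2) + 20xy

Expanding: (x + 5y)^2 = x^2 + 10xy + 25y^2
(5x + y)^2 = 25x^2 + 10xy + y^2
Sum = (1+25)(x^2+y^2) + 20xy = 26(x^2 + y^2) + 20xy
This is symmetric in x and y.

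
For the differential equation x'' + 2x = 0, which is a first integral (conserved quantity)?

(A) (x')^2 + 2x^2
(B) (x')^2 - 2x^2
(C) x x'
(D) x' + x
A

A first integral I satisfies dI/dt = 0 along every solution. Differentiate each option and use the equation of motion:
(A) d/dt[(x')^2 + 2x^2] = 2x'x'' + 4x x' = 2x'(-2x) + 4x x' = 0
(B) d/dt[(x')^2 - 2x^2] = 2x'x'' - 4x x' = -8x x', not identically 0
(C) d/dt[x x'] = (x')^2 + x x'' = (x')^2 - 2x^2, not identically 0
(D) d/dt[x' + x] = x'' + x' = -2x + x', not identically 0

Only (A) has zero time-derivative. So the energy-like quantity (x')^2 + 2x^2 is the first integral.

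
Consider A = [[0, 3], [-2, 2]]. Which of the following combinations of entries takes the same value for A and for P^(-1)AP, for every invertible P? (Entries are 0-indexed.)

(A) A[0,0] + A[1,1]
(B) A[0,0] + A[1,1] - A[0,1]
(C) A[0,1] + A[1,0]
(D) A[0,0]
A

A[0,0] + A[1,1] is the trace of A. By the cyclic property of the trace, tr(P^(-1)AP) = tr(APP^(-1)) = tr(A), so it is the same for every matrix similar to A.

The other combinations are not similarity invariants. For example, take P = [[1, -1], [0, 1]] (det P = 1), so P^(-1) = [[1, 1], [0, 1]] and
B = P^(-1)AP = [[-2, 7], [-2, 4]].
Evaluating each option on A and on B:
(A) A[0,0] + A[1,1]: 2 for A, 2 for B -> unchanged
(B) A[0,0] + A[1,1] - A[0,1]: -1 for A, -5 for B -> changes
(C) A[0,1] + A[1,0]: 1 for A, 5 for B -> changes
(D) A[0,0]: 0 for A, -2 for B -> changes

Only (A) A[0,0] + A[1,1] = 2 survives (and it does so for every P, not just this one), so it is the invariant.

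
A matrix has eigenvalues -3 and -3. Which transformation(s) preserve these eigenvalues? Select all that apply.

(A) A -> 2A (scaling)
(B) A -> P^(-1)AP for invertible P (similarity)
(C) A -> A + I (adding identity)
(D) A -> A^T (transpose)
B and D

Eigenvalues are preserved by:
1. Similarity transformations: A -> P^(-1)AP (same characteristic polynomial)
2. Transpose: A^T has the same eigenvalues as A

Eigenvalues are NOT preserved by:
- Adding identity: eigenvalues become -3+1, -3+1
- Scaling: eigenvalues become -6, -6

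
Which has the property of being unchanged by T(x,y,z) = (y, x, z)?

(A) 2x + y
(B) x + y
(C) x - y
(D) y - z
B

Apply T(x,y,z) = (y, x, z) to each option, i.e. replace (x, y, z) by the transformed coordinates.
Substitute the transformed coordinates into each option and compare with the original:
(A) 2x + y  ->  2(y) + (x) = x + 2y   [differs from 2x + y: not invariant]
(B) x + y  ->  (y) + (x) = x + y   [equals x + y: invariant]
(C) x - y  ->  (y) - (x) = -x + y   [differs from x - y: not invariant]
(D) y - z  ->  (x) - (z) = x - z   [differs from y - z: not invariant]

Only option (B), x + y, is unchanged by the transformation.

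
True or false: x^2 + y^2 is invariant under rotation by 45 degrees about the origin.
True

Applying rotation by 45 degrees: x' = x*cos(45 degrees) - y*sin(45 degrees) = sqrt(2)x/2 - sqrt(2)y/2, y' = x*sin(45 degrees) + y*cos(45 degrees) = sqrt(2)x/2 + sqrt(2)y/2

Substituting into x^2 + y^2:
(sqrt(2)x/2 - sqrt(2)y/2)^2 + (sqrt(2)x/2 + sqrt(2)y/2)^2
= x^2 + y^2

This equals the original expression x^2 + y^2, so it IS invariant.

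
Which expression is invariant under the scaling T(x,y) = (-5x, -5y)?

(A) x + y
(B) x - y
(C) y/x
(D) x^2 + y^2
C

Under the uniform scaling T(x,y) = (-5x, -5y):
Substitute the transformed coordinates into each option and compare with the original:
(A) x + y  ->  (-5x) + (-5y) = -5x - 5y   [differs from x + y: not invariant]
(B) x - y  ->  (-5x) - (-5y) = -5x + 5y   [differs from x - y: not invariant]
(C) y/x  ->  (-5y)/(-5x) = y/x   [equals y/x: invariant]
(D) x^2 + y^2  ->  (-5x)^2 + (-5y)^2 = 25x^2 + 25y^2   [differs from x^2 + y^2: not invariant]

Only option (C), y/x, is unchanged by the transformation.
The common factor -5 cancels in a ratio of coordinates, while sums, products and sums of squares pick up factors of -5 or 25.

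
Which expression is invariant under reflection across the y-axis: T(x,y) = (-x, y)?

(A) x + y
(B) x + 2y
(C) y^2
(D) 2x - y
C

The map is reflection across the y-axis: T(x,y) = (-x, y).
Substitute the transformed coordinates into each option and compare with the original:
(A) x + y  ->  (-x) + (y) = -x + y   [differs from x + y: not invariant]
(B) x + 2y  ->  (-x) + 2(y) = -x + 2y   [differs from x + 2y: not invariant]
(C) y^2  ->  (y)^2 = y^2   [equals y^2: invariant]
(D) 2x - y  ->  2(-x) - (y) = -2x - y   [differs from 2x - y: not invariant]

Only option (C), y^2, is unchanged by the transformation.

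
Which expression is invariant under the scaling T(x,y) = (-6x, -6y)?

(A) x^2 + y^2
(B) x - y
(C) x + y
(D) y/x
D

Under the uniform scaling T(x,y) = (-6x, -6y):
Substitute the transformed coordinates into each option and compare with the original:
(A) x^2 + y^2  ->  (-6x)^2 + (-6y)^2 = 36x^2 + 36y^2   [differs from x^2 + y^2: not invariant]
(B) x - y  ->  (-6x) - (-6y) = -6x + 6y   [differs from x - y: not invariant]
(C) x + y  ->  (-6x) + (-6y) = -6x - 6y   [differs from x + y: not invariant]
(D) y/x  ->  (-6y)/(-6x) = y/x   [equals y/x: invariant]

Only option (D), y/x, is unchanged by the transformation.
The common factor -6 cancels in a ratio of coordinates, while sums, products and sums of squares pick up factors of -6 or 36.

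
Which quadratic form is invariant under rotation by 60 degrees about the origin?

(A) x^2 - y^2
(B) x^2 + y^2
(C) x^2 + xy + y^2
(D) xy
B

Rotation by 60 degrees sends (x, y) to (x/2 - sqrt(3)y/2, sqrt(3)x/2 + y/2).
Substitute the transformed coordinates into each option and compare with the original:
(A) x^2 - y^2  ->  (x/2 - sqrt(3)y/2)^2 - (sqrt(3)x/2 + y/2)^2 = -x^2/2 - sqrt(3)xy + y^2/2   [differs from x^2 - y^2: not invariant]
(B) x^2 + y^2  ->  (x/2 - sqrt(3)y/2)^2 + (sqrt(3)x/2 + y/2)^2 = x^2 + y^2   [equals x^2 + y^2: invariant]
(C) x^2 + xy + y^2  ->  (x/2 - sqrt(3)y/2)^2 + (x/2 - sqrt(3)y/2)(sqrt(3)x/2 + y/2) + (sqrt(3)x/2 + y/2)^2 = sqrt(3)x^2/4 + x^2 - xy/2 - sqrt(3)y^2/4 + y^2   [differs from x^2 + xy + y^2: not invariant]
(D) xy  ->  (x/2 - sqrt(3)y/2)(sqrt(3)x/2 + y/2) = sqrt(3)x^2/4 - xy/2 - sqrt(3)y^2/4   [differs from xy: not invariant]

Only option (B), x^2 + y^2, is unchanged by the transformation.
x^2 + y^2 is the squared distance from the origin, which rotations preserve.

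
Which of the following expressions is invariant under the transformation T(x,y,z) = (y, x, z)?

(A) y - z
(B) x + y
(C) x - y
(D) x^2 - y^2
B

Apply T(x,y,z) = (y, x, z) to each option, i.e. replace (x, y, z) by the transformed coordinates.
Substitute the transformed coordinates into each option and compare with the original:
(A) y - z  ->  (x) - (z) = x - z   [differs from y - z: not invariant]
(B) x + y  ->  (y) + (x) = x + y   [equals x + y: invariant]
(C) x - y  ->  (y) - (x) = -x + y   [differs from x - y: not invariant]
(D) x^2 - y^2  ->  (y)^2 - (x)^2 = -x^2 + y^2   [differs from x^2 - y^2: not invariant]

Only option (B), x + y, is unchanged by the transformation.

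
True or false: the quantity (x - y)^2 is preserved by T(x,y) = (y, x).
True

Substitute T(x,y) = (y, x) into the expression and compare with the original.

Original: (x - y)^2
After applying T: ((y) - (x))^2 = x^2 - 2xy + y^2

This is identical to the original (x - y)^2, so the expression is invariant.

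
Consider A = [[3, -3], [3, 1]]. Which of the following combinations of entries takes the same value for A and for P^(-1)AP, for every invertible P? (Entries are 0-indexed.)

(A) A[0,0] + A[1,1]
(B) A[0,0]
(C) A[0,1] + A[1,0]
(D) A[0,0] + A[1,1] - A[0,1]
A

A[0,0] + A[1,1] is the trace of A. By the cyclic property of the trace, tr(P^(-1)AP) = tr(APP^(-1)) = tr(A), so it is the same for every matrix similar to A.

The other combinations are not similarity invariants. For example, take P = [[2, 1], [1, 1]] (det P = 1), so P^(-1) = [[1, -1], [-1, 2]] and
B = P^(-1)AP = [[-4, -4], [11, 8]].
Evaluating each option on A and on B:
(A) A[0,0] + A[1,1]: 4 for A, 4 for B -> unchanged
(B) A[0,0]: 3 for A, -4 for B -> changes
(C) A[0,1] + A[1,0]: 0 for A, 7 for B -> changes
(D) A[0,0] + A[1,1] - A[0,1]: 7 for A, 8 for B -> changes

Only (A) A[0,0] + A[1,1] = 4 survives (and it does so for every P, not just this one), so it is the invariant.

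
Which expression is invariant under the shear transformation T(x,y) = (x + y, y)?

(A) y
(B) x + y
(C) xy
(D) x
A

Under the shear T(x,y) = (x + y, y):
Substitute the transformed coordinates into each option and compare with the original:
(A) y  ->  (y) = y   [equals y: invariant]
(B) x + y  ->  (x + y) + (y) = x + 2y   [differs from x + y: not invariant]
(C) xy  ->  (x + y)(y) = xy + y^2   [differs from xy: not invariant]
(D) x  ->  (x + y) = x + y   [differs from x: not invariant]

Only option (A), y, is unchanged by the transformation.
A horizontal shear moves points parallel to the x-axis, so the y-coordinate (and any function of y alone) is unchanged.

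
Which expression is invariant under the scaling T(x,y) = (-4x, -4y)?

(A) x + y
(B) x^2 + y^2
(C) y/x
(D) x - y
C

Under the uniform scaling T(x,y) = (-4x, -4y):
Substitute the transformed coordinates into each option and compare with the original:
(A) x + y  ->  (-4x) + (-4y) = -4x - 4y   [differs from x + y: not invariant]
(B) x^2 + y^2  ->  (-4x)^2 + (-4y)^2 = 16x^2 + 16y^2   [differs from x^2 + y^2: not invariant]
(C) y/x  ->  (-4y)/(-4x) = y/x   [equals y/x: invariant]
(D) x - y  ->  (-4x) - (-4y) = -4x + 4y   [differs from x - y: not invariant]

Only option (C), y/x, is unchanged by the transformation.
The common factor -4 cancels in a ratio of coordinates, while sums, products and sums of squares pick up factors of -4 or 16.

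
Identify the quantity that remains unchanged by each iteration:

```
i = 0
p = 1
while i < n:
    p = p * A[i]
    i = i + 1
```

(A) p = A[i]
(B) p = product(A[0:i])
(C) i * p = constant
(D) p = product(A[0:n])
B

A loop invariant must hold before the first iteration and be re-established by every execution of the body.

(B) p = product(A[0:i]): Initially i = 0 and p = 1 = product of the empty slice A[0:0]. If p = product(A[0:i]) holds at the top of an iteration, the body sets p to product(A[0:i]) * A[i] = product(A[0:i+1]) and then i to i+1, so the property is restored. At exit i = n, giving p = product(A[0:n]).

The other options fail:
(A) p = A[i]: after the first iteration p = A[0] but i = 1; in general p is a product of several elements, not a single one.
(C) i * p = constant: initially i * p = 0, but after one iteration it is 1 * A[0], which is nonzero in general.
(D) p = product(A[0:n]): false before the loop (p = 1, not the full product) -- it only becomes true at exit.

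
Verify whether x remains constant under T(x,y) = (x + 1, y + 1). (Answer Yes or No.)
No

Substitute T(x,y) = (x + 1, y + 1) into the expression and compare with the original.

Original: x
After applying T: (x + 1) = x + 1

This differs from the original x (difference: 1), so the expression is NOT invariant.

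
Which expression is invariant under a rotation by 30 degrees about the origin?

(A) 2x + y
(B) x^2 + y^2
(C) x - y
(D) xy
B

A rotation by 30 degrees sends (x, y) to (sqrt(3)x/2 - y/2, x/2 + sqrt(3)y/2).
Substitute the transformed coordinates into each option and compare with the original:
(A) 2x + y  ->  2(sqrt(3)x/2 - y/2) + (x/2 + sqrt(3)y/2) = x/2 + sqrt(3)x - y + sqrt(3)y/2   [differs from 2x + y: not invariant]
(B) x^2 + y^2  ->  (sqrt(3)x/2 - y/2)^2 + (x/2 + sqrt(3)y/2)^2 = x^2 + y^2   [equals x^2 + y^2: invariant]
(C) x - y  ->  (sqrt(3)x/2 - y/2) - (x/2 + sqrt(3)y/2) = -x/2 + sqrt(3)x/2 - sqrt(3)y/2 - y/2   [differs from x - y: not invariant]
(D) xy  ->  (sqrt(3)x/2 - y/2)(x/2 + sqrt(3)y/2) = sqrt(3)x^2/4 + xy/2 - sqrt(3)y^2/4   [differs from xy: not invariant]

Only option (B), x^2 + y^2, is unchanged by the transformation.
Geometrically, x^2 + y^2 is the squared distance from the origin, which every rotation about the origin preserves.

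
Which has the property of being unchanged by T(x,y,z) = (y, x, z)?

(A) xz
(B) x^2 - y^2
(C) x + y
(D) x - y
C

Apply T(x,y,z) = (y, x, z) to each option, i.e. replace (x, y, z) by the transformed coordinates.
Substitute the transformed coordinates into each option and compare with the original:
(A) xz  ->  (y)(z) = yz   [differs from xz: not invariant]
(B) x^2 - y^2  ->  (y)^2 - (x)^2 = -x^2 + y^2   [differs from x^2 - y^2: not invariant]
(C) x + y  ->  (y) + (x) = x + y   [equals x + y: invariant]
(D) x - y  ->  (y) - (x) = -x + y   [differs from x - y: not invariant]

Only option (C), x + y, is unchanged by the transformation.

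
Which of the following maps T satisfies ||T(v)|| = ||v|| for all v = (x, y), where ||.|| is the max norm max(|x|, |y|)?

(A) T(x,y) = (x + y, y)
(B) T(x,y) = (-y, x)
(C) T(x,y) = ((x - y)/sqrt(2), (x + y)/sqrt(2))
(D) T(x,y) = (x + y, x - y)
B

A transformation preserves a norm if ||T(v)|| = ||v|| for every v; a single vector where the norm changes rules an option out.

(A) T(x,y) = (x + y, y): v = (1, 1) has norm max(|1|, |1|) = 1, but T(v) = (2, 1) has norm 2 -- not preserved.
(B) T(x,y) = (-y, x): preserves the norm -- it only permutes the coordinates and/or flips signs, which leaves max(|x|, |y|) unchanged.
(C) T(x,y) = ((x - y)/sqrt(2), (x + y)/sqrt(2)): v = (1, 0) has norm max(|1|, |0|) = 1, but T(v) = (sqrt(2)/2, sqrt(2)/2) has norm sqrt(2)/2 -- not preserved.
(D) T(x,y) = (x + y, x - y): v = (1, 1) has norm max(|1|, |1|) = 1, but T(v) = (2, 0) has norm 2 -- not preserved.

Therefore the answer is (B).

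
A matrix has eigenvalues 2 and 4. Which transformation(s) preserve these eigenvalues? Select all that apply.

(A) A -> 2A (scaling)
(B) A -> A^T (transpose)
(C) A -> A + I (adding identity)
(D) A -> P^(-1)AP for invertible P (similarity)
B and D

Eigenvalues are preserved by:
1. Similarity transformations: A -> P^(-1)AP (same characteristic polynomial)
2. Transpose: A^T has the same eigenvalues as A

Eigenvalues are NOT preserved by:
- Adding identity: eigenvalues become 2+1, 4+1
- Scaling: eigenvalues become 4, 8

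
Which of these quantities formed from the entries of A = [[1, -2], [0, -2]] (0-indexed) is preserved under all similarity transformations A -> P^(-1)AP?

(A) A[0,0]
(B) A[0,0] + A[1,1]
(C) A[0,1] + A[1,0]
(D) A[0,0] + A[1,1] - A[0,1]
B

A[0,0] + A[1,1] is the trace of A. By the cyclic property of the trace, tr(P^(-1)AP) = tr(APP^(-1)) = tr(A), so it is the same for every matrix similar to A.

The other combinations are not similarity invariants. For example, take P = [[2, 1], [1, 1]] (det P = 1), so P^(-1) = [[1, -1], [-1, 2]] and
B = P^(-1)AP = [[2, 1], [-4, -3]].
Evaluating each option on A and on B:
(A) A[0,0]: 1 for A, 2 for B -> changes
(B) A[0,0] + A[1,1]: -1 for A, -1 for B -> unchanged
(C) A[0,1] + A[1,0]: -2 for A, -3 for B -> changes
(D) A[0,0] + A[1,1] - A[0,1]: 1 for A, -2 for B -> changes

Only (B) A[0,0] + A[1,1] = -1 survives (and it does so for every P, not just this one), so it is the invariant.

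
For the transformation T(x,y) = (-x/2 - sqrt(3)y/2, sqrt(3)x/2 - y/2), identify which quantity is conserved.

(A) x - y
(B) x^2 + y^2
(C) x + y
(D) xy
B

An expression E(x,y) is invariant under T if E(T(x,y)) = E(x,y). Here T(x,y) = (-x/2 - sqrt(3)y/2, sqrt(3)x/2 - y/2).
Substitute the transformed coordinates into each option and compare with the original:
(A) x - y  ->  (-x/2 - sqrt(3)y/2) - (sqrt(3)x/2 - y/2) = -sqrt(3)x/2 - x/2 - sqrt(3)y/2 + y/2   [differs from x - y: not invariant]
(B) x^2 + y^2  ->  (-x/2 - sqrt(3)y/2)^2 + (sqrt(3)x/2 - y/2)^2 = x^2 + y^2   [equals x^2 + y^2: invariant]
(C) x + y  ->  (-x/2 - sqrt(3)y/2) + (sqrt(3)x/2 - y/2) = -x/2 + sqrt(3)x/2 - sqrt(3)y/2 - y/2   [differs from x + y: not invariant]
(D) xy  ->  (-x/2 - sqrt(3)y/2)(sqrt(3)x/2 - y/2) = -sqrt(3)x^2/4 - xy/2 + sqrt(3)y^2/4   [differs from xy: not invariant]

Only option (B), x^2 + y^2, is unchanged by the transformation.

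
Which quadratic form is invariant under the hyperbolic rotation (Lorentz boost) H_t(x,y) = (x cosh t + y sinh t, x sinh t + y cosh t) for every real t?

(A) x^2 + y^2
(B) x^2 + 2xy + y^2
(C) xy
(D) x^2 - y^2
D

Write x' = x cosh t + y sinh t, y' = x sinh t + y cosh t and substitute into each option:
(A) x^2 + y^2: (x cosh t + y sinh t)^2 + (x sinh t + y cosh t)^2 = (x^2 + y^2)(cosh^2 t + sinh^2 t) + 4xy sinh t cosh t = (x^2 + y^2) cosh 2t + 2xy sinh 2t   [not invariant for t != 0]
(B) x^2 + 2xy + y^2: (x' + y')^2 with x' + y' = (x + y)(cosh t + sinh t) = (x + y)e^t, so it becomes (x + y)^2 e^(2t)   [not invariant for t != 0]
(C) xy: (x cosh t + y sinh t)(x sinh t + y cosh t) = xy(cosh^2 t + sinh^2 t) + (x^2 + y^2) sinh t cosh t = xy cosh 2t + (x^2 + y^2)(sinh 2t)/2   [not invariant for t != 0]
(D) x^2 - y^2: (x cosh t + y sinh t)^2 - (x sinh t + y cosh t)^2 = x^2(cosh^2 t - sinh^2 t) + 2xy(cosh t sinh t - sinh t cosh t) + y^2(sinh^2 t - cosh^2 t) = x^2 - y^2   [invariant, using cosh^2 t - sinh^2 t = 1]

Only (D) x^2 - y^2 is unchanged; it is the Minkowski form preserved by Lorentz boosts, just as x^2 + y^2 is preserved by ordinary rotations.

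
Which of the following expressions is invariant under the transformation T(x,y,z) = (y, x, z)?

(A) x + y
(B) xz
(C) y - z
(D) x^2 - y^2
A

Apply T(x,y,z) = (y, x, z) to each option, i.e. replace (x, y, z) by the transformed coordinates.
Substitute the transformed coordinates into each option and compare with the original:
(A) x + y  ->  (y) + (x) = x + y   [equals x + y: invariant]
(B) xz  ->  (y)(z) = yz   [differs from xz: not invariant]
(C) y - z  ->  (x) - (z) = x - z   [differs from y - z: not invariant]
(D) x^2 - y^2  ->  (y)^2 - (x)^2 = -x^2 + y^2   [differs from x^2 - y^2: not invariant]

Only option (A), x + y, is unchanged by the transformation.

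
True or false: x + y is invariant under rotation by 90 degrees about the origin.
False

Applying rotation by 90 degrees: x' = x*cos(90 degrees) - y*sin(90 degrees) = -y, y' = x*sin(90 degrees) + y*cos(90 degrees) = x

Substituting into x + y:
(-y) + (x)
= x - y

This differs from the original expression x + y, so it is NOT invariant.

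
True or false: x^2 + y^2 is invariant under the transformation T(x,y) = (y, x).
True

Substitute T(x,y) = (y, x) into the expression and compare with the original.

Original: x^2 + y^2
After applying T: (y)^2 + (x)^2 = x^2 + y^2

This is identical to the original x^2 + y^2, so the expression is invariant.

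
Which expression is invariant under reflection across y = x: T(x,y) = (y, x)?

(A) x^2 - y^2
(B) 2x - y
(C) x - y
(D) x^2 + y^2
D

The map is reflection across y = x: T(x,y) = (y, x).
Substitute the transformed coordinates into each option and compare with the original:
(A) x^2 - y^2  ->  (y)^2 - (x)^2 = -x^2 + y^2   [differs from x^2 - y^2: not invariant]
(B) 2x - y  ->  2(y) - (x) = -x + 2y   [differs from 2x - y: not invariant]
(C) x - y  ->  (y) - (x) = -x + y   [differs from x - y: not invariant]
(D) x^2 + y^2  ->  (y)^2 + (x)^2 = x^2 + y^2   [equals x^2 + y^2: invariant]

Only option (D), x^2 + y^2, is unchanged by the transformation.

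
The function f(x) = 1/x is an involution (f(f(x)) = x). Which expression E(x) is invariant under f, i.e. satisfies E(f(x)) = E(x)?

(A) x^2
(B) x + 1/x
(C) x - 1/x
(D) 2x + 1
B

Replace x by f(x) = 1/x in each option and simplify. As a quick numerical cross-check, also compare E(5) with E(f(5)) = E(1/5).

(A) x^2  ->  (1/x)^2 = x^(-2); check: E(5) = 25 but E(1/5) = 1/25.   [not invariant]
(B) x + 1/x  ->  (1/x) + 1/(1/x), which simplifies back to x + 1/x; check: E(5) = 26/5, E(1/5) = 26/5.   [invariant]
(C) x - 1/x  ->  (1/x) - 1/(1/x) = -x + 1/x; check: E(5) = 24/5 but E(1/5) = -24/5.   [not invariant]
(D) 2x + 1  ->  2(1/x) + 1 = (x + 2)/x; check: E(5) = 11 but E(1/5) = 7/5.   [not invariant]

Only (B) is unchanged. E is symmetric under swapping x with f(x) = 1/x, which is exactly what an involution does.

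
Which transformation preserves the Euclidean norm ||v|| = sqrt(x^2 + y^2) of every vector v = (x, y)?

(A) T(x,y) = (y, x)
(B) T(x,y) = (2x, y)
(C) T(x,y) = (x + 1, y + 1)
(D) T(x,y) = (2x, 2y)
A

A transformation preserves a norm if ||T(v)|| = ||v|| for every v; a single vector where the norm changes rules an option out.

(A) T(x,y) = (y, x): preserves the norm -- it is an orthogonal map (a rotation/reflection), and (y)^2 + (x)^2 simplifies to x^2 + y^2.
(B) T(x,y) = (2x, y): v = (1, 0) has norm sqrt((1)^2 + (0)^2) = 1, but T(v) = (2, 0) has norm 2 -- not preserved.
(C) T(x,y) = (x + 1, y + 1): v = (1, 0) has norm sqrt((1)^2 + (0)^2) = 1, but T(v) = (2, 1) has norm sqrt(5) -- not preserved.
(D) T(x,y) = (2x, 2y): v = (1, 0) has norm sqrt((1)^2 + (0)^2) = 1, but T(v) = (2, 0) has norm 2 -- not preserved.

Therefore the answer is (A).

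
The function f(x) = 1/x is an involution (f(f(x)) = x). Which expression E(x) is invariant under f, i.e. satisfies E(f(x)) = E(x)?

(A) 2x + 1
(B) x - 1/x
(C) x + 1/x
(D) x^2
C

Replace x by f(x) = 1/x in each option and simplify. As a quick numerical cross-check, also compare E(4) with E(f(4)) = E(1/4).

(A) 2x + 1  ->  2(1/x) + 1 = (x + 2)/x; check: E(4) = 9 but E(1/4) = 3/2.   [not invariant]
(B) x - 1/x  ->  (1/x) - 1/(1/x) = -x + 1/x; check: E(4) = 15/4 but E(1/4) = -15/4.   [not invariant]
(C) x + 1/x  ->  (1/x) + 1/(1/x), which simplifies back to x + 1/x; check: E(4) = 17/4, E(1/4) = 17/4.   [invariant]
(D) x^2  ->  (1/x)^2 = x^(-2); check: E(4) = 16 but E(1/4) = 1/16.   [not invariant]

Only (C) is unchanged. E is symmetric under swapping x with f(x) = 1/x, which is exactly what an involution does.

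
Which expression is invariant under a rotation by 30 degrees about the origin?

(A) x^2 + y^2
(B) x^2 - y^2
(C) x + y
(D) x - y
A

A rotation by 30 degrees sends (x, y) to (sqrt(3)x/2 - y/2, x/2 + sqrt(3)y/2).
Substitute the transformed coordinates into each option and compare with the original:
(A) x^2 + y^2  ->  (sqrt(3)x/2 - y/2)^2 + (x/2 + sqrt(3)y/2)^2 = x^2 + y^2   [equals x^2 + y^2: invariant]
(B) x^2 - y^2  ->  (sqrt(3)x/2 - y/2)^2 - (x/2 + sqrt(3)y/2)^2 = x^2/2 - sqrt(3)xy - y^2/2   [differs from x^2 - y^2: not invariant]
(C) x + y  ->  (sqrt(3)x/2 - y/2) + (x/2 + sqrt(3)y/2) = x/2 + sqrt(3)x/2 - y/2 + sqrt(3)y/2   [differs from x + y: not invariant]
(D) x - y  ->  (sqrt(3)x/2 - y/2) - (x/2 + sqrt(3)y/2) = -x/2 + sqrt(3)x/2 - sqrt(3)y/2 - y/2   [differs from x - y: not invariant]

Only option (A), x^2 + y^2, is unchanged by the transformation.
Geometrically, x^2 + y^2 is the squared distance from the origin, which every rotation about the origin preserves.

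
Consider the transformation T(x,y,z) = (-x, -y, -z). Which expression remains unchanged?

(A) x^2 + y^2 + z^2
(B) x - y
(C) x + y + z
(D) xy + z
A

Apply T(x,y,z) = (-x, -y, -z) to each option, i.e. replace (x, y, z) by the transformed coordinates.
Substitute the transformed coordinates into each option and compare with the original:
(A) x^2 + y^2 + z^2  ->  (-x)^2 + (-y)^2 + (-z)^2 = x^2 + y^2 + z^2   [equals x^2 + y^2 + z^2: invariant]
(B) x - y  ->  (-x) - (-y) = -x + y   [differs from x - y: not invariant]
(C) x + y + z  ->  (-x) + (-y) + (-z) = -x - y - z   [differs from x + y + z: not invariant]
(D) xy + z  ->  (-x)(-y) + (-z) = xy - z   [differs from xy + z: not invariant]

Only option (A), x^2 + y^2 + z^2, is unchanged by the transformation.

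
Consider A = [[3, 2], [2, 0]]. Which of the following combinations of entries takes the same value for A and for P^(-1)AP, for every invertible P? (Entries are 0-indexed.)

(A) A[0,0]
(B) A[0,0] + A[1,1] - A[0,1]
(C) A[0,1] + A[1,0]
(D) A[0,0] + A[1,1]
D

A[0,0] + A[1,1] is the trace of A. By the cyclic property of the trace, tr(P^(-1)AP) = tr(APP^(-1)) = tr(A), so it is the same for every matrix similar to A.

The other combinations are not similarity invariants. For example, take P = [[1, 1], [0, 1]] (det P = 1), so P^(-1) = [[1, -1], [0, 1]] and
B = P^(-1)AP = [[1, 3], [2, 2]].
Evaluating each option on A and on B:
(A) A[0,0]: 3 for A, 1 for B -> changes
(B) A[0,0] + A[1,1] - A[0,1]: 1 for A, 0 for B -> changes
(C) A[0,1] + A[1,0]: 4 for A, 5 for B -> changes
(D) A[0,0] + A[1,1]: 3 for A, 3 for B -> unchanged

Only (D) A[0,0] + A[1,1] = 3 survives (and it does so for every P, not just this one), so it is the invariant.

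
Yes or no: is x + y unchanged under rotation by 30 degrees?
No

Applying rotation by 30 degrees: x' = x*cos(30 degrees) - y*sin(30 degrees) = sqrt(3)x/2 - y/2, y' = x*sin(30 degrees) + y*cos(30 degrees) = x/2 + sqrt(3)y/2

Substituting into x + y:
(sqrt(3)x/2 - y/2) + (x/2 + sqrt(3)y/2)
= x/2 + sqrt(3)x/2 - y/2 + sqrt(3)y/2

This differs from the original expression x + y, so it is NOT invariant.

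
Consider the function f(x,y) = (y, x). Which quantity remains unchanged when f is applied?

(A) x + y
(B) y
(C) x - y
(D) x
A

For f(x,y) = (y, x):
After applying f: x' = y, y' = x. So x' + y' = y + x = x + y.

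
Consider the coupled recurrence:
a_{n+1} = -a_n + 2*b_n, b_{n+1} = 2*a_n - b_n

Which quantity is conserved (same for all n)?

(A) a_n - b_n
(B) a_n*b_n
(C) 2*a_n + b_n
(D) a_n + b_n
D

Replace a_n by a_{n+1} = -a_n + 2*b_n and b_n by b_{n+1} = 2*a_n - b_n in each option and simplify:
(A) a_n - b_n  ->  (-a_n + 2*b_n) - (2*a_n - b_n) = -3*a_n + 3*b_n   [not conserved]
(B) a_n*b_n  ->  (-a_n + 2*b_n)*(2*a_n - b_n) = -2*a_n^2 + 5*a_n*b_n - 2*b_n^2   [not conserved]
(C) 2*a_n + b_n  ->  2*(-a_n + 2*b_n) + (2*a_n - b_n) = 3*b_n   [not conserved]
(D) a_n + b_n  ->  (-a_n + 2*b_n) + (2*a_n - b_n) = a_n + b_n   [conserved]

Only (D) a_n + b_n returns to itself after one step, so it is the conserved quantity.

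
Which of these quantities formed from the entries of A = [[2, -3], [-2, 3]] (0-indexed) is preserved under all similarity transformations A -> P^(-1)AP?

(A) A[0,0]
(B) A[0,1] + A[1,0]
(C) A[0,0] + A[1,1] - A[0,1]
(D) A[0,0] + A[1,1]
D

A[0,0] + A[1,1] is the trace of A. By the cyclic property of the trace, tr(P^(-1)AP) = tr(APP^(-1)) = tr(A), so it is the same for every matrix similar to A.

The other combinations are not similarity invariants. For example, take P = [[1, 1], [0, 1]] (det P = 1), so P^(-1) = [[1, -1], [0, 1]] and
B = P^(-1)AP = [[4, -2], [-2, 1]].
Evaluating each option on A and on B:
(A) A[0,0]: 2 for A, 4 for B -> changes
(B) A[0,1] + A[1,0]: -5 for A, -4 for B -> changes
(C) A[0,0] + A[1,1] - A[0,1]: 8 for A, 7 for B -> changes
(D) A[0,0] + A[1,1]: 5 for A, 5 for B -> unchanged

Only (D) A[0,0] + A[1,1] = 5 survives (and it does so for every P, not just this one), so it is the invariant.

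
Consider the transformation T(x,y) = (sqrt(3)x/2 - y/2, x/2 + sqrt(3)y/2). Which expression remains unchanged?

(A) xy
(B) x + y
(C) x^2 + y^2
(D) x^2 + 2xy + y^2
C

An expression E(x,y) is invariant under T if E(T(x,y)) = E(x,y). Here T(x,y) = (sqrt(3)x/2 - y/2, x/2 + sqrt(3)y/2).
Substitute the transformed coordinates into each option and compare with the original:
(A) xy  ->  (sqrt(3)x/2 - y/2)(x/2 + sqrt(3)y/2) = sqrt(3)x^2/4 + xy/2 - sqrt(3)y^2/4   [differs from xy: not invariant]
(B) x + y  ->  (sqrt(3)x/2 - y/2) + (x/2 + sqrt(3)y/2) = x/2 + sqrt(3)x/2 - y/2 + sqrt(3)y/2   [differs from x + y: not invariant]
(C) x^2 + y^2  ->  (sqrt(3)x/2 - y/2)^2 + (x/2 + sqrt(3)y/2)^2 = x^2 + y^2   [equals x^2 + y^2: invariant]
(D) x^2 + 2xy + y^2  ->  (sqrt(3)x/2 - y/2)^2 + 2(sqrt(3)x/2 - y/2)(x/2 + sqrt(3)y/2) + (x/2 + sqrt(3)y/2)^2 = sqrt(3)x^2/2 + x^2 + xy - sqrt(3)y^2/2 + y^2   [differs from x^2 + 2xy + y^2: not invariant]

Only option (C), x^2 + y^2, is unchanged by the transformation.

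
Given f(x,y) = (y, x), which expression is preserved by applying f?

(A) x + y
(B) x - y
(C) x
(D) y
A

For f(x,y) = (y, x):
After applying f: x' = y, y' = x. So x' + y' = y + x = x + y.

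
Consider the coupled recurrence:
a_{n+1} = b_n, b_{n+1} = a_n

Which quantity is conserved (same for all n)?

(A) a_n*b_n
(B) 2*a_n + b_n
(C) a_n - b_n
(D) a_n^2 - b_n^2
A

Replace a_n by a_{n+1} = b_n and b_n by b_{n+1} = a_n in each option and simplify:
(A) a_n*b_n  ->  (b_n)*(a_n) = a_n*b_n   [conserved]
(B) 2*a_n + b_n  ->  2*(b_n) + (a_n) = a_n + 2*b_n   [not conserved]
(C) a_n - b_n  ->  (b_n) - (a_n) = -a_n + b_n   [not conserved]
(D) a_n^2 - b_n^2  ->  (b_n)^2 - (a_n)^2 = -a_n^2 + b_n^2   [not conserved]

Only (A) a_n*b_n returns to itself after one step, so it is the conserved quantity.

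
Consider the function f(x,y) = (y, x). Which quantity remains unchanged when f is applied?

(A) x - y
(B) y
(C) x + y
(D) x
C

For f(x,y) = (y, x):
After applying f: x' = y, y' = x. So x' + y' = y + x = x + y.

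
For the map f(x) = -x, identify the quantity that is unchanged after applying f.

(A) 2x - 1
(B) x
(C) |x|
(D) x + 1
C

For f(x) = -x:
Applying f replaces x by -x. Since |-x| = |x|, the absolute value is unchanged by f, whereas x -> -x, 2x - 1 -> -2x - 1 and x + 1 -> -x + 1 all change.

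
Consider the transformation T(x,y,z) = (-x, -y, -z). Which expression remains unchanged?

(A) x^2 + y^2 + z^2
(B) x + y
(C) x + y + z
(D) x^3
A

Apply T(x,y,z) = (-x, -y, -z) to each option, i.e. replace (x, y, z) by the transformed coordinates.
Substitute the transformed coordinates into each option and compare with the original:
(A) x^2 + y^2 + z^2  ->  (-x)^2 + (-y)^2 + (-z)^2 = x^2 + y^2 + z^2   [equals x^2 + y^2 + z^2: invariant]
(B) x + y  ->  (-x) + (-y) = -x - y   [differs from x + y: not invariant]
(C) x + y + z  ->  (-x) + (-y) + (-z) = -x - y - z   [differs from x + y + z: not invariant]
(D) x^3  ->  (-x)^3 = -x^3   [differs from x^3: not invariant]

Only option (A), x^2 + y^2 + z^2, is unchanged by the transformation.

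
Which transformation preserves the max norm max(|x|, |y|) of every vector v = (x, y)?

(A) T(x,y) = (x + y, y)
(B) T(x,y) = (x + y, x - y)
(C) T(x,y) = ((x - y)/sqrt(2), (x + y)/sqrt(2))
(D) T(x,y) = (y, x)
D

A transformation preserves a norm if ||T(v)|| = ||v|| for every v; a single vector where the norm changes rules an option out.

(A) T(x,y) = (x + y, y): v = (1, 1) has norm max(|1|, |1|) = 1, but T(v) = (2, 1) has norm 2 -- not preserved.
(B) T(x,y) = (x + y, x - y): v = (1, 1) has norm max(|1|, |1|) = 1, but T(v) = (2, 0) has norm 2 -- not preserved.
(C) T(x,y) = ((x - y)/sqrt(2), (x + y)/sqrt(2)): v = (1, 0) has norm max(|1|, |0|) = 1, but T(v) = (sqrt(2)/2, sqrt(2)/2) has norm sqrt(2)/2 -- not preserved.
(D) T(x,y) = (y, x): preserves the norm -- it only permutes the coordinates and/or flips signs, which leaves max(|x|, |y|) unchanged.

Therefore the answer is (D).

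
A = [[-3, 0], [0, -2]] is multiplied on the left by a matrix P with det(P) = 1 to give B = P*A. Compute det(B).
6

By the multiplicative property of determinants, det(B) = det(P*A) = det(P) * det(A) = det(A),
so the determinant is invariant under multiplication by any determinant-1 matrix; we just need det(A).

det(A) = (-3)(-2) - (0)(0) = 6 - 0 = 6

Therefore det(B) = 1 * 6 = 6.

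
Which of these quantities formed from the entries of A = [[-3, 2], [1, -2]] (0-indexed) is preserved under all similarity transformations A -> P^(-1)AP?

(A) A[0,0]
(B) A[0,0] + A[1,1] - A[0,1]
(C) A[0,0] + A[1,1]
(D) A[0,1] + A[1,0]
C

A[0,0] + A[1,1] is the trace of A. By the cyclic property of the trace, tr(P^(-1)AP) = tr(APP^(-1)) = tr(A), so it is the same for every matrix similar to A.

The other combinations are not similarity invariants. For example, take P = [[1, 1], [1, 2]] (det P = 1), so P^(-1) = [[2, -1], [-1, 1]] and
B = P^(-1)AP = [[-1, 5], [0, -4]].
Evaluating each option on A and on B:
(A) A[0,0]: -3 for A, -1 for B -> changes
(B) A[0,0] + A[1,1] - A[0,1]: -7 for A, -10 for B -> changes
(C) A[0,0] + A[1,1]: -5 for A, -5 for B -> unchanged
(D) A[0,1] + A[1,0]: 3 for A, 5 for B -> changes

Only (C) A[0,0] + A[1,1] = -5 survives (and it does so for every P, not just this one), so it is the invariant.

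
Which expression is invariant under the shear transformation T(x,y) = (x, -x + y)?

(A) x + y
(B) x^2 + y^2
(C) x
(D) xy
C

Under the shear T(x,y) = (x, -x + y):
Substitute the transformed coordinates into each option and compare with the original:
(A) x + y  ->  (x) + (-x + y) = y   [differs from x + y: not invariant]
(B) x^2 + y^2  ->  (x)^2 + (-x + y)^2 = 2x^2 - 2xy + y^2   [differs from x^2 + y^2: not invariant]
(C) x  ->  (x) = x   [equals x: invariant]
(D) xy  ->  (x)(-x + y) = -x^2 + xy   [differs from xy: not invariant]

Only option (C), x, is unchanged by the transformation.
A vertical shear moves points parallel to the y-axis, so the x-coordinate (and any function of x alone) is unchanged.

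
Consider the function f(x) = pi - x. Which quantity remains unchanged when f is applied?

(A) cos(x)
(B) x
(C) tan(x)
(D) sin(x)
D

For f(x) = pi - x:
sin(pi - x) = sin(x), so sine is invariant under this transformation.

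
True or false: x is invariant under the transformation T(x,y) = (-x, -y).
False

Substitute T(x,y) = (-x, -y) into the expression and compare with the original.

Original: x
After applying T: (-x) = -x

This differs from the original x (difference: -2x), so the expression is NOT invariant.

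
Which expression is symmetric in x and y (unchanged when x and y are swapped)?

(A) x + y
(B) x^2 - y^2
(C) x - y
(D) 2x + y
A

A symmetric expression is unchanged when the variables are permuted; here the transformation to test is the swap (x, y) -> (y, x).
Substitute the transformed coordinates into each option and compare with the original:
(A) x + y  ->  (y) + (x) = x + y   [equals x + y: invariant]
(B) x^2 - y^2  ->  (y)^2 - (x)^2 = -x^2 + y^2   [differs from x^2 - y^2: not invariant]
(C) x - y  ->  (y) - (x) = -x + y   [differs from x - y: not invariant]
(D) 2x + y  ->  2(y) + (x) = x + 2y   [differs from 2x + y: not invariant]

Only option (A), x + y, is unchanged by the transformation.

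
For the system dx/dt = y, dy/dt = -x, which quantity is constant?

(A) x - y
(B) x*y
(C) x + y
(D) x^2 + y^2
D

A first integral I satisfies dI/dt = 0 along every solution. Differentiate each option and use the equation of motion:
(A) d/dt[x - y] = y - (-x) = x + y, not identically 0
(B) d/dt[x*y] = (dx/dt)y + x(dy/dt) = y^2 - x^2, not identically 0
(C) d/dt[x + y] = y + (-x) = y - x, not identically 0
(D) d/dt[x^2 + y^2] = 2x*dx/dt + 2y*dy/dt = 2x*y + 2y*(-x) = 0

Only (D) has zero time-derivative. So x^2 + y^2 (the squared radius; trajectories are circles) is the conserved quantity.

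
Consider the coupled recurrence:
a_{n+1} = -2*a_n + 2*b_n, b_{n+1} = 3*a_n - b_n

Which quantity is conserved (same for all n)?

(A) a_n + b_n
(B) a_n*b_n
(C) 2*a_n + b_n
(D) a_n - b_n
A

Replace a_n by a_{n+1} = -2*a_n + 2*b_n and b_n by b_{n+1} = 3*a_n - b_n in each option and simplify:
(A) a_n + b_n  ->  (-2*a_n + 2*b_n) + (3*a_n - b_n) = a_n + b_n   [conserved]
(B) a_n*b_n  ->  (-2*a_n + 2*b_n)*(3*a_n - b_n) = -6*a_n^2 + 8*a_n*b_n - 2*b_n^2   [not conserved]
(C) 2*a_n + b_n  ->  2*(-2*a_n + 2*b_n) + (3*a_n - b_n) = -a_n + 3*b_n   [not conserved]
(D) a_n - b_n  ->  (-2*a_n + 2*b_n) - (3*a_n - b_n) = -5*a_n + 3*b_n   [not conserved]

Only (A) a_n + b_n returns to itself after one step, so it is the conserved quantity.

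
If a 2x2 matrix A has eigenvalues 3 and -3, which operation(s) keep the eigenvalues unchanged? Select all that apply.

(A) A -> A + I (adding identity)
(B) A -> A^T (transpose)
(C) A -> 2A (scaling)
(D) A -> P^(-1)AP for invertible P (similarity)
B and D

Eigenvalues are preserved by:
1. Similarity transformations: A -> P^(-1)AP (same characteristic polynomial)
2. Transpose: A^T has the same eigenvalues as A

Eigenvalues are NOT preserved by:
- Adding identity: eigenvalues become 3+1, -3+1
- Scaling: eigenvalues become 6, -6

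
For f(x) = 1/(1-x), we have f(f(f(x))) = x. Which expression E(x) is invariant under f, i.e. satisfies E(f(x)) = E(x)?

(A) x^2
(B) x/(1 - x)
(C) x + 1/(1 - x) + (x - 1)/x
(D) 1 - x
C

Replace x by f(x) = 1/(1 - x) in each option and simplify. As a quick numerical cross-check, also compare E(4) with E(f(4)) = E(-1/3).

(A) x^2  ->  (1/(1 - x))^2 = (x - 1)^(-2); check: E(4) = 16 but E(-1/3) = 1/9.   [not invariant]
(B) x/(1 - x)  ->  (1/(1 - x))/(1 - (1/(1 - x))) = -1/x; check: E(4) = -4/3 but E(-1/3) = -1/4.   [not invariant]
(C) x + 1/(1 - x) + (x - 1)/x  ->  (1/(1 - x)) + 1/(1 - (1/(1 - x))) + ((1/(1 - x)) - 1)/(1/(1 - x)), which simplifies back to x + 1/(1 - x) + (x - 1)/x; check: E(4) = 53/12, E(-1/3) = 53/12.   [invariant]
(D) 1 - x  ->  1 - (1/(1 - x)) = x/(x - 1); check: E(4) = -3 but E(-1/3) = 4/3.   [not invariant]

Only (C) is unchanged. Indeed f(f(x)) = 1/(1 - 1/(1-x)) = (1-x)/(-x) = (x-1)/x, so E(x) = x + f(x) + f(f(x)) is the sum over the whole 3-cycle; applying f just permutes the three terms cyclically (x -> f(x) -> f(f(x)) -> x), leaving the sum unchanged.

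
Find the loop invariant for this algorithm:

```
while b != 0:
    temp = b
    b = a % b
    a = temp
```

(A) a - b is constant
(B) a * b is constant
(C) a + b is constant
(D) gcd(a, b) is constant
D

A loop invariant must hold before the first iteration and be re-established by every execution of the body.

(D) gcd(a, b) is constant: One iteration replaces (a, b) by (b, a mod b). Since a mod b = a - q*b for an integer q, any common divisor of a and b divides b and a mod b, and conversely; hence gcd(b, a mod b) = gcd(a, b). For instance (17, 4) -> (4, 1) keeps gcd = 1. At exit b = 0 and a = gcd of the original inputs.

The other options fail:
(A) a - b is constant: e.g. (a, b) = (17, 4) -> (4, 1): the difference goes from 13 to 3.
(B) a * b is constant: e.g. (a, b) = (17, 4) -> (4, 1): the product goes from 68 to 4.
(C) a + b is constant: e.g. (a, b) = (17, 4) -> (4, 1): the sum goes from 21 to 5.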